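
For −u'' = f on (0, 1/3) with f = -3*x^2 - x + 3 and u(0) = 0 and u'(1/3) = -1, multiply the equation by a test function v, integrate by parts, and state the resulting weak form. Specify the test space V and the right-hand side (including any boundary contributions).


V = {v ∈ H^1(0, 1/3) : v(0) = 0} (test functions vanish at x = 0 where u is specified); weak form: ∫_0^1/3 u'v' dx = ∫_0^1/3 (-3*x^2 - x + 3) v dx − v(1/3) for all v ∈ V.

Multiply both sides by a test function v and integrate from 0 to 1/3:
  ∫_0^1/3 −u''(x) v(x) dx = ∫_0^1/3 f(x) v(x) dx.
Integrate the LHS by parts once:
  ∫_0^1/3 −u'' v dx = −[u'(x) v(x)]_0^1/3 + ∫_0^1/3 u'(x) v'(x) dx.
Thus ∫_0^1/3 u'(x) v'(x) dx = ∫_0^1/3 f(x) v(x) dx + [u'(x) v(x)]_0^1/3.
Choose V so that boundary terms are either known or forced to vanish.
Mixed BC: u(0) = 0 (Dirichlet) and u'(1/3) = -1 (Neumann). Define V = {v ∈ H^1(0, 1/3) : v(0) = 0}. Then [u' v]_0^1/3 = u'(1/3)·v(1/3) − u'(0)·0 = − v(1/3).
Weak formulation: find u (satisfying any essential BC) such that ∫_0^1/3 u'(x) v'(x) dx = ∫_0^1/3 f v dx − v(1/3) for all v ∈ V (Dirichlet at 0 absorbed into V; Neumann datum at x = 1/3 contributes the boundary term).
Substituting f(x) = -3*x^2 - x + 3, the right-hand side is ∫_0^1/3 (-3*x^2 - x + 3) v dx − v(1/3).


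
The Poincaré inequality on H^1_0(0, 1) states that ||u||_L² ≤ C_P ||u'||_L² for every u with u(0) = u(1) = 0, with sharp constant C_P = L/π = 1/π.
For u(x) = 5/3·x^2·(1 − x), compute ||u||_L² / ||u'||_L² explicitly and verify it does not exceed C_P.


||u||_L² / ||u'||_L² = sqrt(14)/14 < C_P = 1/π.

u(x) = 5/3·x^2·(1 − x), so u'(x) = 5*x*(2 - 3*x)/3.
u(x) = 5/3·x^2·(1 − x) vanishes at x = 0 and x = 1, so u ∈ H^1_0(0, 1). Differentiate via the product rule and integrate the resulting polynomials term by term.
  ∫_0^1 u² dx = ∫_0^1 (25*x^6/9 - 50*x^5/9 + 25*x^4/9) dx. Term by term:
    ∫_0^1 25*x^6/9 dx = 25/63;  ∫_0^1 -50*x^5/9 dx = -25/27;  ∫_0^1 25*x^4/9 dx = 5/9.
  Sum: 25/63 − 25/27 + 5/9 = 5/189.
  ∫_0^1 (u')² dx = ∫_0^1 (25*x^4 - 100*x^3/3 + 100*x^2/9) dx. Term by term:
    ∫_0^1 25*x^4 dx = 5;  ∫_0^1 -100*x^3/3 dx = -25/3;  ∫_0^1 100*x^2/9 dx = 100/27.
  Sum: 5 − 25/3 + 100/27 = 10/27.
∫_0^1 u² dx = 5/189, so ||u||_L² = sqrt(105)/63.
∫_0^1 (u')² dx = 10/27, so ||u'||_L² = sqrt(30)/9.
Ratio ||u||_L² / ||u'||_L² = sqrt(14)/14.
Sharp Poincaré constant on H^1_0(0, 1) is C_P = L/π = 1/π, achieved by sin(π·x).
A polynomial bump cannot attain the sharp Poincaré constant (only the first sine eigenfunction does), so the ratio is strictly less than C_P, consistent with ||u||_L² ≤ C_P ||u'||_L².


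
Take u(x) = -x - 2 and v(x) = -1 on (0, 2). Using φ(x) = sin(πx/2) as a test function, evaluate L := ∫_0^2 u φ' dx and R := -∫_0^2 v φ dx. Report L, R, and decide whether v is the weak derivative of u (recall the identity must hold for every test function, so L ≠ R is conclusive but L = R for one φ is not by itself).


LHS = 4/π, RHS = 4/π. Yes, v = u' weakly.

u(x) = -x - 2, classical derivative u'(x) = -1.
φ(x) = sin(πx/2), so φ'(x) = π*cos(π*x/2)/2.
Note φ(0) = φ(2) = 0, so the boundary term u·φ vanishes.
LHS = ∫_0^2 u(x) φ'(x) dx = ∫_0^2 (-π*x*cos(π*x/2)/2 - π*cos(π*x/2)) dx. Term by term:
  ∫_0^2 -π*cos(π*x/2) dx = 0;  ∫_0^2 -π*x*cos(π*x/2)/2 dx = 4/π.
Sum: 0 + 4/π = 4/π.
So LHS = 4/π.
∫_0^2 v(x) φ(x) dx = ∫_0^2 (-sin(π*x/2)) dx. Term by term:
  ∫_0^2 -sin(π*x/2) dx = -4/π.
So RHS = -∫_0^2 v(x) φ(x) dx = 4/π.
LHS = RHS, so the identity holds for this test φ.
Moreover u is smooth here and v(x) = u'(x) = -1 pointwise, so the identity holds for every test function. Hence v is the weak derivative of u.


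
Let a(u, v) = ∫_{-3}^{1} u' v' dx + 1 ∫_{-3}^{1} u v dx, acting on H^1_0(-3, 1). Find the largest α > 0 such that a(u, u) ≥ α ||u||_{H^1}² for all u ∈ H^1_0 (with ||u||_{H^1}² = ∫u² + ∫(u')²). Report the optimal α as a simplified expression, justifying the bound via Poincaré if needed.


α = 1

Coercivity of a(·,·) on H^1_0(-3, 1) means a(u, u) ≥ α ||u||_{H^1}² for every u ∈ H^1_0.
The interval has length L = 4, and Poincaré/coercivity depend only on L. Here a(u, u) = ∫(u')² + (1)·∫u².
Here c = 1 ≥ 1, so a(u,u) = ∫(u')² + c∫u² ≥ ∫(u')² + ∫u² = ||u||_{H^1}², i.e. α = 1 works. No larger α is possible: a(u,u) ≥ α||u||_{H^1}² means (1−α)∫(u')² ≥ (α−c)∫u², and for the modes u_n = sin(nπ(x−x₀)/L) (x₀ the left endpoint) one has ∫u_n²/∫(u_n')² = (L/(nπ))² → 0, so a(u_n,u_n)/||u_n||_{H^1}² → 1. Hence the optimal constant is α = 1.
Therefore α = 1.


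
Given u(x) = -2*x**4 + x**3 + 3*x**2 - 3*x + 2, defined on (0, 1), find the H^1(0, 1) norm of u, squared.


||u||_{H^1}^2 = 1139/315

The H^1 norm (squared) on an interval (0, L) is
  ||u||_{H^1}^2 = ∫_0^L u(x)^2 dx + ∫_0^L u'(x)^2 dx.
Compute u'(x) = -8*x**3 + 3*x**2 + 6*x - 3.
Then u(x)^2 = 4*x**8 - 4*x**7 - 11*x**6 + 18*x**5 - 5*x**4 - 14*x**3 + 21*x**2 - 12*x + 4 and u'(x)^2 = 64*x**6 - 48*x**5 - 87*x**4 + 84*x**3 + 18*x**2 - 36*x + 9.
Integrate each monomial from 0 to 1 using ∫_0^1 c·x^n dx = c·1^(n+1)/(n+1):
  ∫_0^1 u(x)^2 dx = ∫_0^1 (4*x^8 - 4*x^7 - 11*x^6 + 18*x^5 - 5*x^4 - 14*x^3 + 21*x^2 - 12*x + 4) dx. Term by term:
    ∫_0^1 4*x^8 dx = 4/9;  ∫_0^1 -4*x^7 dx = -1/2;  ∫_0^1 -11*x^6 dx = -11/7;
    ∫_0^1 18*x^5 dx = 3;  ∫_0^1 -5*x^4 dx = -1;  ∫_0^1 -14*x^3 dx = -7/2;
    ∫_0^1 21*x^2 dx = 7;  ∫_0^1 -12*x dx = -6;  ∫_0^1 4 dx = 4.
  Sum: 4/9 − 1/2 − 11/7 + 3 − 1 − 7/2 + 7 − 6 + 4 = 118/63.
  ∫_0^1 u'(x)^2 dx = ∫_0^1 (64*x^6 - 48*x^5 - 87*x^4 + 84*x^3 + 18*x^2 - 36*x + 9) dx. Term by term:
    ∫_0^1 64*x^6 dx = 64/7;  ∫_0^1 -48*x^5 dx = -8;  ∫_0^1 -87*x^4 dx = -87/5;
    ∫_0^1 84*x^3 dx = 21;  ∫_0^1 18*x^2 dx = 6;  ∫_0^1 -36*x dx = -18;
    ∫_0^1 9 dx = 9.
  Sum: 64/7 − 8 − 87/5 + 21 + 6 − 18 + 9 = 61/35.
Adding: ||u||_{H^1}^2 = 118/63 + 61/35 = 1139/315.


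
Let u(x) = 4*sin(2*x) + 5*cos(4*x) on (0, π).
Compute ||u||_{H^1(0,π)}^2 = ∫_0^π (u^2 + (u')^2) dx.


||u||_{H^1(0,π)}^2 = 505*π/2

u'(x) = -20*sin(4*x) + 8*cos(2*x).
Expand u² and (u')² and integrate term by term on (0, π), using: for integers n ≥ 1, ∫_0^π sin²(nx) dx = ∫_0^π cos²(nx) dx = π/2; for n ≠ n', ∫_0^π sin(nx)sin(n'x) dx = ∫_0^π cos(nx)cos(n'x) dx = 0; and by product-to-sum, ∫_0^π sin(nx)cos(n'x) dx = ½∫_0^π [sin((n+n')x) + sin((n−n')x)] dx, which is 0 when n+n' is even and 2n/(n²−n'²) when n+n' is odd (it need not vanish on (0, π)).
  u² squared terms: (4)²·∫sin(2x)² dx = 16·π/2 = 8*π;  (5)²·∫cos(4x)² dx = 25·π/2 = 25*π/2.
  u² cross terms: 2·(4)·(5)·∫sin(2x)·cos(4x) dx = 40·(0) = 0.
  So ∫_0^π u² dx = 8*π + 25*π/2 + 0 = 41*π/2.
  (u')² squared terms: (-20)²·∫sin(4x)² dx = 400·π/2 = 200*π;  (8)²·∫cos(2x)² dx = 64·π/2 = 32*π.
  (u')² cross terms: 2·(-20)·(8)·∫sin(4x)·cos(2x) dx = -320·(0) = 0.
  So ∫_0^π (u')² dx = 200*π + 32*π + 0 = 232*π.
||u||_{H^1}^2 = (41*π/2) + (232*π) = 505*π/2.


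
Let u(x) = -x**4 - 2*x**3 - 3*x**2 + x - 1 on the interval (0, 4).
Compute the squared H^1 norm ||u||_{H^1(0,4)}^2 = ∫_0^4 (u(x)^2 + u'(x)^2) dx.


||u||_{H^1}^2 = 58434632/315

The H^1 norm (squared) on an interval (0, L) is
  ||u||_{H^1}^2 = ∫_0^L u(x)^2 dx + ∫_0^L u'(x)^2 dx.
Compute u'(x) = -4*x**3 - 6*x**2 - 6*x + 1.
Then u(x)^2 = x**8 + 4*x**7 + 10*x**6 + 10*x**5 + 7*x**4 - 2*x**3 + 7*x**2 - 2*x + 1 and u'(x)^2 = 16*x**6 + 48*x**5 + 84*x**4 + 64*x**3 + 24*x**2 - 12*x + 1.
Integrate each monomial from 0 to 4 using ∫_0^4 c·x^n dx = c·4^(n+1)/(n+1):
  ∫_0^4 u(x)^2 dx = ∫_0^4 (x^8 + 4*x^7 + 10*x^6 + 10*x^5 + 7*x^4 - 2*x^3 + 7*x^2 - 2*x + 1) dx. Term by term:
    ∫_0^4 x^8 dx = 262144/9;  ∫_0^4 4*x^7 dx = 32768;  ∫_0^4 10*x^6 dx = 163840/7;
    ∫_0^4 10*x^5 dx = 20480/3;  ∫_0^4 7*x^4 dx = 7168/5;  ∫_0^4 -2*x^3 dx = -128;
    ∫_0^4 7*x^2 dx = 448/3;  ∫_0^4 -2*x dx = -16;  ∫_0^4 1 dx = 4.
  Sum: 262144/9 + 32768 + 163840/7 + 20480/3 + 7168/5 − 128 + 448/3 − 16 + 4 = 29474684/315.
  ∫_0^4 u'(x)^2 dx = ∫_0^4 (16*x^6 + 48*x^5 + 84*x^4 + 64*x^3 + 24*x^2 - 12*x + 1) dx. Term by term:
    ∫_0^4 16*x^6 dx = 262144/7;  ∫_0^4 48*x^5 dx = 32768;  ∫_0^4 84*x^4 dx = 86016/5;
    ∫_0^4 64*x^3 dx = 4096;  ∫_0^4 24*x^2 dx = 512;  ∫_0^4 -12*x dx = -96;
    ∫_0^4 1 dx = 4.
  Sum: 262144/7 + 32768 + 86016/5 + 4096 + 512 − 96 + 4 = 3217772/35.
Adding: ||u||_{H^1}^2 = 29474684/315 + 3217772/35 = 58434632/315.


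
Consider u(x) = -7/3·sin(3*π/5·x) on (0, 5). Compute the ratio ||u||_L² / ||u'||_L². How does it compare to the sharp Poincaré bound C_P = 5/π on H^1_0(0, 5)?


||u||_L² / ||u'||_L² = 5/(3*π) < C_P = 5/π.

u(x) = -7/3·sin(3*π/5·x), so u'(x) = -7*π*cos(3*π*x/5)/5.
Writing u(x) = A·sin(kπx/L) with A = -7/3 and k = 3, use ∫_0^L sin²(kπx/L) dx = L/2 and ∫_0^L cos²(kπx/L) dx = L/2.
u² = 49/9·sin²(3*π/5·x) and (u')² = 49*π^2/25·cos²(3*π/5·x), and each of sin², cos² integrates to L/2 = 5/2 over (0, 5).
∫_0^5 u² dx = 245/18, so ||u||_L² = 7*sqrt(10)/6.
∫_0^5 (u')² dx = 49*π^2/10, so ||u'||_L² = 7*sqrt(10)*π/10.
Ratio ||u||_L² / ||u'||_L² = 5/(3*π).
Sharp Poincaré constant on H^1_0(0, 5) is C_P = L/π = 5/π, achieved by sin(π/5·x).
This is the k = 3 harmonic; the ratio L/(kπ) is strictly less than C_P = L/π, consistent with the sharp inequality ||u||_L² ≤ C_P ||u'||_L².


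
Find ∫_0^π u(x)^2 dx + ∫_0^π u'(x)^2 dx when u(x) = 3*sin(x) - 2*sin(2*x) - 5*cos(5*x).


||u||_{H^1(0,π)}^2 = -2080/21 + 344*π

u'(x) = 25*sin(5*x) + 3*cos(x) - 4*cos(2*x).
Expand u² and (u')² and integrate term by term on (0, π), using: for integers n ≥ 1, ∫_0^π sin²(nx) dx = ∫_0^π cos²(nx) dx = π/2; for n ≠ n', ∫_0^π sin(nx)sin(n'x) dx = ∫_0^π cos(nx)cos(n'x) dx = 0; and by product-to-sum, ∫_0^π sin(nx)cos(n'x) dx = ½∫_0^π [sin((n+n')x) + sin((n−n')x)] dx, which is 0 when n+n' is even and 2n/(n²−n'²) when n+n' is odd (it need not vanish on (0, π)).
  u² squared terms: (-5)²·∫cos(5x)² dx = 25·π/2 = 25*π/2;  (-2)²·∫sin(2x)² dx = 4·π/2 = 2*π;  (3)²·∫sin(x)² dx = 9·π/2 = 9*π/2.
  u² cross terms: 2·(-5)·(-2)·∫cos(5x)·sin(2x) dx = 20·(-4/21) = -80/21;  2·(-5)·(3)·∫cos(5x)·sin(x) dx = -30·(0) = 0;  2·(-2)·(3)·∫sin(2x)·sin(x) dx = -12·(0) = 0.
  So ∫_0^π u² dx = 25*π/2 + 2*π + 9*π/2 − 80/21 + 0 + 0 = -80/21 + 19*π.
  (u')² squared terms: (-4)²·∫cos(2x)² dx = 16·π/2 = 8*π;  (3)²·∫cos(x)² dx = 9·π/2 = 9*π/2;  (25)²·∫sin(5x)² dx = 625·π/2 = 625*π/2.
  (u')² cross terms: 2·(-4)·(3)·∫cos(2x)·cos(x) dx = -24·(0) = 0;  2·(-4)·(25)·∫cos(2x)·sin(5x) dx = -200·(10/21) = -2000/21;  2·(3)·(25)·∫cos(x)·sin(5x) dx = 150·(0) = 0.
  So ∫_0^π (u')² dx = 8*π + 9*π/2 + 625*π/2 + 0 − 2000/21 + 0 = -2000/21 + 325*π.
||u||_{H^1}^2 = (-80/21 + 19*π) + (-2000/21 + 325*π) = -2080/21 + 344*π.


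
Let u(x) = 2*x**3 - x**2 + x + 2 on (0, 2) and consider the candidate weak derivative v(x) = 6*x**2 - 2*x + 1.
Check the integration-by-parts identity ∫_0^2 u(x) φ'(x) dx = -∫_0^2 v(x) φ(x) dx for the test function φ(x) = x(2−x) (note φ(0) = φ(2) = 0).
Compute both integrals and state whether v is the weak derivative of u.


LHS = -124/15, RHS = -124/15. Yes, v = u' weakly.

u(x) = 2*x**3 - x**2 + x + 2, classical derivative u'(x) = 6*x**2 - 2*x + 1.
φ(x) = x(2−x), so φ'(x) = 2 - 2*x.
Note φ(0) = φ(2) = 0, so the boundary term u·φ vanishes.
LHS = ∫_0^2 u(x) φ'(x) dx = ∫_0^2 (-4*x^4 + 6*x^3 - 4*x^2 - 2*x + 4) dx. Term by term:
  ∫_0^2 -4*x^4 dx = -128/5;  ∫_0^2 6*x^3 dx = 24;  ∫_0^2 -4*x^2 dx = -32/3;
  ∫_0^2 -2*x dx = -4;  ∫_0^2 4 dx = 8.
Sum: -128/5 + 24 − 32/3 − 4 + 8 = -124/15.
So LHS = -124/15.
∫_0^2 v(x) φ(x) dx = ∫_0^2 (-6*x^4 + 14*x^3 - 5*x^2 + 2*x) dx. Term by term:
  ∫_0^2 -6*x^4 dx = -192/5;  ∫_0^2 14*x^3 dx = 56;  ∫_0^2 -5*x^2 dx = -40/3;
  ∫_0^2 2*x dx = 4.
Sum: -192/5 + 56 − 40/3 + 4 = 124/15.
So RHS = -∫_0^2 v(x) φ(x) dx = -124/15.
LHS = RHS, so the identity holds for this test φ.
Moreover u is smooth here and v(x) = u'(x) = 6*x**2 - 2*x + 1 pointwise, so the identity holds for every test function. Hence v is the weak derivative of u.


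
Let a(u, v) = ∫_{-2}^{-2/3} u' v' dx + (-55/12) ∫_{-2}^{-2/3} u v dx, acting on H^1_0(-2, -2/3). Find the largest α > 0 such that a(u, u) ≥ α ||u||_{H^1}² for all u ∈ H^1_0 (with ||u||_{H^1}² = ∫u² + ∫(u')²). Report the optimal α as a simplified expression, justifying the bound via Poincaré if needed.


α = (-220 + 27*π^2)/(3*(16 + 9*π^2))

Coercivity of a(·,·) on H^1_0(-2, -2/3) means a(u, u) ≥ α ||u||_{H^1}² for every u ∈ H^1_0.
The interval has length L = 4/3, and Poincaré/coercivity depend only on L. Here a(u, u) = ∫(u')² + (-55/12)·∫u².
Here c = -55/12 < 0 with |c| < (π/L)² = 9*π^2/16, so coercivity still holds. The condition a(u,u) ≥ α||u||_{H^1}² reads (1−α)∫(u')² ≥ (α−c)∫u². Any admissible α is ≤ 1 (rapidly oscillating u have ∫u²/∫(u')² → 0), and α = 1 would force 0 ≥ (1−c)∫u², impossible since c < 1; so 1−α > 0. By the sharp Poincaré inequality on H^1_0 of an interval of length L, ∫(u')² ≥ (π/L)²∫u² with equality for the first sine mode sin(π(x−x₀)/L) (x₀ the left endpoint), so the inequality holds for all u iff (1−α)(π/L)² ≥ α − c, i.e. α ≤ ((π/L)² + c)/((π/L)² + 1) = (1 + c(L/π)²)/(1 + (L/π)²). (Direct route, valid since c ≤ 0: Poincaré gives c∫u² ≥ c(L/π)²∫(u')², so a(u,u) ≥ (1 + c(L/π)²)∫(u')², while ||u||_{H^1}² ≤ (1 + (L/π)²)∫(u')²; dividing yields the same α.) With (π/L)² = 9*π^2/16 and c = -55/12, the largest admissible constant is α = ((π/L)² + c)/((π/L)² + 1).
Simplifying, α = (-220 + 27*π^2)/(3*(16 + 9*π^2)).


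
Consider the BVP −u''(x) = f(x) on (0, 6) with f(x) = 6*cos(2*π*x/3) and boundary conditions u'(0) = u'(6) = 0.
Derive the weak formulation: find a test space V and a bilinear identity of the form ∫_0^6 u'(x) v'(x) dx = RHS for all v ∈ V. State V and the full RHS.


V = H^1(0, 6) (no boundary constraint on v; u is determined up to an additive constant); weak form: ∫_0^6 u'v' dx = ∫_0^6 (6*cos(2*π*x/3)) v dx for all v ∈ V.

Multiply both sides by a test function v and integrate from 0 to 6:
  ∫_0^6 −u''(x) v(x) dx = ∫_0^6 f(x) v(x) dx.
Integrate the LHS by parts once:
  ∫_0^6 −u'' v dx = −[u'(x) v(x)]_0^6 + ∫_0^6 u'(x) v'(x) dx.
Thus ∫_0^6 u'(x) v'(x) dx = ∫_0^6 f(x) v(x) dx + [u'(x) v(x)]_0^6.
Choose V so that boundary terms are either known or forced to vanish.
u has homogeneous Neumann: u'(0) = u'(6) = 0. So [u' v]_0^6 = 0·v(6) − 0·v(0) = 0 for any v; take V = H^1(0, 6).
Weak formulation: find u (satisfying any essential BC) such that ∫_0^6 u'(x) v'(x) dx = ∫_0^6 f v dx for all v ∈ V (homogeneous Neumann, so boundary terms vanish).
Substituting f(x) = 6*cos(2*π*x/3), the right-hand side is ∫_0^6 (6*cos(2*π*x/3)) v dx.
Compatibility check (pure Neumann): taking v ≡ 1 ∈ V gives 0 = ∫_0^6 f dx + (0) − (0), i.e. ∫_0^6 f dx must equal u'(0) − u'(6) = 0. Indeed ∫_0^6 (6*cos(2*π*x/3)) dx = 0, so the data are compatible. The solution is then unique only up to an additive constant (fix it e.g. by requiring ∫_0^6 u dx = 0).


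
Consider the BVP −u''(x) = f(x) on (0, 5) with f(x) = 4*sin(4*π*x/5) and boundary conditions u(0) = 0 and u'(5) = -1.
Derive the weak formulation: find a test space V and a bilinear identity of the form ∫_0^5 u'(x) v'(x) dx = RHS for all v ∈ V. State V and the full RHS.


V = {v ∈ H^1(0, 5) : v(0) = 0} (test functions vanish at x = 0 where u is specified); weak form: ∫_0^5 u'v' dx = ∫_0^5 (4*sin(4*π*x/5)) v dx − v(5) for all v ∈ V.

Multiply both sides by a test function v and integrate from 0 to 5:
  ∫_0^5 −u''(x) v(x) dx = ∫_0^5 f(x) v(x) dx.
Integrate the LHS by parts once:
  ∫_0^5 −u'' v dx = −[u'(x) v(x)]_0^5 + ∫_0^5 u'(x) v'(x) dx.
Thus ∫_0^5 u'(x) v'(x) dx = ∫_0^5 f(x) v(x) dx + [u'(x) v(x)]_0^5.
Choose V so that boundary terms are either known or forced to vanish.
Mixed BC: u(0) = 0 (Dirichlet) and u'(5) = -1 (Neumann). Define V = {v ∈ H^1(0, 5) : v(0) = 0}. Then [u' v]_0^5 = u'(5)·v(5) − u'(0)·0 = − v(5).
Weak formulation: find u (satisfying any essential BC) such that ∫_0^5 u'(x) v'(x) dx = ∫_0^5 f v dx − v(5) for all v ∈ V (Dirichlet at 0 absorbed into V; Neumann datum at x = 5 contributes the boundary term).
Substituting f(x) = 4*sin(4*π*x/5), the right-hand side is ∫_0^5 (4*sin(4*π*x/5)) v dx − v(5).


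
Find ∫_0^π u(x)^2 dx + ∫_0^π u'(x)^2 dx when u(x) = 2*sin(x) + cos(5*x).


||u||_{H^1(0,π)}^2 = 17*π

u'(x) = -5*sin(5*x) + 2*cos(x).
Expand u² and (u')² and integrate term by term on (0, π), using: for integers n ≥ 1, ∫_0^π sin²(nx) dx = ∫_0^π cos²(nx) dx = π/2; for n ≠ n', ∫_0^π sin(nx)sin(n'x) dx = ∫_0^π cos(nx)cos(n'x) dx = 0; and by product-to-sum, ∫_0^π sin(nx)cos(n'x) dx = ½∫_0^π [sin((n+n')x) + sin((n−n')x)] dx, which is 0 when n+n' is even and 2n/(n²−n'²) when n+n' is odd (it need not vanish on (0, π)).
  u² squared terms: (2)²·∫sin(x)² dx = 4·π/2 = 2*π;  (1)²·∫cos(5x)² dx = 1·π/2 = π/2.
  u² cross terms: 2·(2)·(1)·∫sin(x)·cos(5x) dx = 4·(0) = 0.
  So ∫_0^π u² dx = 2*π + π/2 + 0 = 5*π/2.
  (u')² squared terms: (-5)²·∫sin(5x)² dx = 25·π/2 = 25*π/2;  (2)²·∫cos(x)² dx = 4·π/2 = 2*π.
  (u')² cross terms: 2·(-5)·(2)·∫sin(5x)·cos(x) dx = -20·(0) = 0.
  So ∫_0^π (u')² dx = 25*π/2 + 2*π + 0 = 29*π/2.
||u||_{H^1}^2 = (5*π/2) + (29*π/2) = 17*π.


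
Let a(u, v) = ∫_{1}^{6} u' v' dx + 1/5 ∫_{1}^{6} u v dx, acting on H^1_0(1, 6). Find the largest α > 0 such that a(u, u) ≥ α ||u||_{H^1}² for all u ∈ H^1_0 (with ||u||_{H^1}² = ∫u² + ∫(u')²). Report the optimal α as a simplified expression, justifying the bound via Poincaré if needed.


α = (5 + π^2)/(π^2 + 25)

Coercivity of a(·,·) on H^1_0(1, 6) means a(u, u) ≥ α ||u||_{H^1}² for every u ∈ H^1_0.
The interval has length L = 5, and Poincaré/coercivity depend only on L. Here a(u, u) = ∫(u')² + (1/5)·∫u².
Here 0 < c = 1/5 < 1. The condition a(u,u) ≥ α||u||_{H^1}² reads (1−α)∫(u')² ≥ (α−c)∫u². Any admissible α is ≤ 1 (rapidly oscillating u have ∫u²/∫(u')² → 0), and α = 1 would force 0 ≥ (1−c)∫u², impossible since c < 1; so 1−α > 0. By the sharp Poincaré inequality on H^1_0 of an interval of length L, ∫(u')² ≥ (π/L)²∫u² with equality for the first sine mode sin(π(x−x₀)/L) (x₀ the left endpoint), so the inequality holds for all u iff (1−α)(π/L)² ≥ α − c, i.e. α ≤ ((π/L)² + c)/((π/L)² + 1) = (1 + c(L/π)²)/(1 + (L/π)²). With (π/L)² = π^2/25 and c = 1/5, the largest admissible constant is α = ((π/L)² + c)/((π/L)² + 1).
Simplifying, α = (5 + π^2)/(π^2 + 25).


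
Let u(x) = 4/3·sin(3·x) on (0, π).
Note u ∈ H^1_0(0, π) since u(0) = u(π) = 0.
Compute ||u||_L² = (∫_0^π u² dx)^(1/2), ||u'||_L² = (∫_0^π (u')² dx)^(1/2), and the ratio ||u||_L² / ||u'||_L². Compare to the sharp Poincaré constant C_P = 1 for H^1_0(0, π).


||u||_L² / ||u'||_L² = 1/3 < C_P = 1.

u(x) = 4/3·sin(3·x), so u'(x) = 4*cos(3*x).
Writing u(x) = A·sin(kπx/L) with A = 4/3 and k = 3, use ∫_0^L sin²(kπx/L) dx = L/2 and ∫_0^L cos²(kπx/L) dx = L/2.
u² = 16/9·sin²(3·x) and (u')² = 16·cos²(3·x), and each of sin², cos² integrates to L/2 = π/2 over (0, π).
∫_0^π u² dx = 8*π/9, so ||u||_L² = 2*sqrt(2)*sqrt(π)/3.
∫_0^π (u')² dx = 8*π, so ||u'||_L² = 2*sqrt(2)*sqrt(π).
Ratio ||u||_L² / ||u'||_L² = 1/3.
Sharp Poincaré constant on H^1_0(0, π) is C_P = L/π = 1, achieved by sin(x).
This is the k = 3 harmonic; the ratio L/(kπ) is strictly less than C_P = L/π, consistent with the sharp inequality ||u||_L² ≤ C_P ||u'||_L².


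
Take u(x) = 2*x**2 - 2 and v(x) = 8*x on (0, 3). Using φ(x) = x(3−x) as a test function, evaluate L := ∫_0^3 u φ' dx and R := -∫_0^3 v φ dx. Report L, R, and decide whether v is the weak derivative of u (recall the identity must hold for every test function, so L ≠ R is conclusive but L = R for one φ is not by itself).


LHS = -27, RHS = -54. No, v is not the weak derivative of u.

u(x) = 2*x**2 - 2, classical derivative u'(x) = 4*x.
φ(x) = x(3−x), so φ'(x) = 3 - 2*x.
Note φ(0) = φ(3) = 0, so the boundary term u·φ vanishes.
LHS = ∫_0^3 u(x) φ'(x) dx = ∫_0^3 (-4*x^3 + 6*x^2 + 4*x - 6) dx. Term by term:
  ∫_0^3 -4*x^3 dx = -81;  ∫_0^3 6*x^2 dx = 54;  ∫_0^3 4*x dx = 18;
  ∫_0^3 -6 dx = -18.
Sum: -81 + 54 + 18 − 18 = -27.
So LHS = -27.
∫_0^3 v(x) φ(x) dx = ∫_0^3 (-8*x^3 + 24*x^2) dx. Term by term:
  ∫_0^3 -8*x^3 dx = -162;  ∫_0^3 24*x^2 dx = 216.
Sum: -162 + 216 = 54.
So RHS = -∫_0^3 v(x) φ(x) dx = -54.
LHS − RHS = 27 ≠ 0, so the identity fails.
(For a valid weak derivative the identity must hold for EVERY test function, in particular this one. The failure shows v is NOT the weak derivative of u.)
Correct weak derivative would be u'(x) = 4*x.


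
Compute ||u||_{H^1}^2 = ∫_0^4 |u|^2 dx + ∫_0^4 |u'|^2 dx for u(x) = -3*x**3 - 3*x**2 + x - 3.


||u||_{H^1}^2 = 6186776/105

The H^1 norm (squared) on an interval (0, L) is
  ||u||_{H^1}^2 = ∫_0^L u(x)^2 dx + ∫_0^L u'(x)^2 dx.
Compute u'(x) = -9*x**2 - 6*x + 1.
Then u(x)^2 = 9*x**6 + 18*x**5 + 3*x**4 + 12*x**3 + 19*x**2 - 6*x + 9 and u'(x)^2 = 81*x**4 + 108*x**3 + 18*x**2 - 12*x + 1.
Integrate each monomial from 0 to 4 using ∫_0^4 c·x^n dx = c·4^(n+1)/(n+1):
  ∫_0^4 u(x)^2 dx = ∫_0^4 (9*x^6 + 18*x^5 + 3*x^4 + 12*x^3 + 19*x^2 - 6*x + 9) dx. Term by term:
    ∫_0^4 9*x^6 dx = 147456/7;  ∫_0^4 18*x^5 dx = 12288;  ∫_0^4 3*x^4 dx = 3072/5;
    ∫_0^4 12*x^3 dx = 768;  ∫_0^4 19*x^2 dx = 1216/3;  ∫_0^4 -6*x dx = -48;
    ∫_0^4 9 dx = 36.
  Sum: 147456/7 + 12288 + 3072/5 + 768 + 1216/3 − 48 + 36 = 3688532/105.
  ∫_0^4 u'(x)^2 dx = ∫_0^4 (81*x^4 + 108*x^3 + 18*x^2 - 12*x + 1) dx. Term by term:
    ∫_0^4 81*x^4 dx = 82944/5;  ∫_0^4 108*x^3 dx = 6912;  ∫_0^4 18*x^2 dx = 384;
    ∫_0^4 -12*x dx = -96;  ∫_0^4 1 dx = 4.
  Sum: 82944/5 + 6912 + 384 − 96 + 4 = 118964/5.
Adding: ||u||_{H^1}^2 = 3688532/105 + 118964/5 = 6186776/105.


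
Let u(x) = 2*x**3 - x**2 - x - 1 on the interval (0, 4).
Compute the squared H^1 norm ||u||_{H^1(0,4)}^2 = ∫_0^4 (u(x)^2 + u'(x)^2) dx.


||u||_{H^1}^2 = 1225912/105

The H^1 norm (squared) on an interval (0, L) is
  ||u||_{H^1}^2 = ∫_0^L u(x)^2 dx + ∫_0^L u'(x)^2 dx.
Compute u'(x) = 6*x**2 - 2*x - 1.
Then u(x)^2 = 4*x**6 - 4*x**5 - 3*x**4 - 2*x**3 + 3*x**2 + 2*x + 1 and u'(x)^2 = 36*x**4 - 24*x**3 - 8*x**2 + 4*x + 1.
Integrate each monomial from 0 to 4 using ∫_0^4 c·x^n dx = c·4^(n+1)/(n+1):
  ∫_0^4 u(x)^2 dx = ∫_0^4 (4*x^6 - 4*x^5 - 3*x^4 - 2*x^3 + 3*x^2 + 2*x + 1) dx. Term by term:
    ∫_0^4 4*x^6 dx = 65536/7;  ∫_0^4 -4*x^5 dx = -8192/3;  ∫_0^4 -3*x^4 dx = -3072/5;
    ∫_0^4 -2*x^3 dx = -128;  ∫_0^4 3*x^2 dx = 64;  ∫_0^4 2*x dx = 16;
    ∫_0^4 1 dx = 4.
  Sum: 65536/7 − 8192/3 − 3072/5 − 128 + 64 + 16 + 4 = 627188/105.
  ∫_0^4 u'(x)^2 dx = ∫_0^4 (36*x^4 - 24*x^3 - 8*x^2 + 4*x + 1) dx. Term by term:
    ∫_0^4 36*x^4 dx = 36864/5;  ∫_0^4 -24*x^3 dx = -1536;  ∫_0^4 -8*x^2 dx = -512/3;
    ∫_0^4 4*x dx = 32;  ∫_0^4 1 dx = 4.
  Sum: 36864/5 − 1536 − 512/3 + 32 + 4 = 85532/15.
Adding: ||u||_{H^1}^2 = 627188/105 + 85532/15 = 1225912/105.


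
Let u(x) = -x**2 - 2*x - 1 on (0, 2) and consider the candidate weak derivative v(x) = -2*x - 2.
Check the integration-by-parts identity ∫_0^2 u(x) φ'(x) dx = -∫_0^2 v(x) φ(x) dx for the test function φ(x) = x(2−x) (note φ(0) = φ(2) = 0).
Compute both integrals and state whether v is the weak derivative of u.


LHS = 16/3, RHS = 16/3. Yes, v = u' weakly.

u(x) = -x**2 - 2*x - 1, classical derivative u'(x) = -2*x - 2.
φ(x) = x(2−x), so φ'(x) = 2 - 2*x.
Note φ(0) = φ(2) = 0, so the boundary term u·φ vanishes.
LHS = ∫_0^2 u(x) φ'(x) dx = ∫_0^2 (2*x^3 + 2*x^2 - 2*x - 2) dx. Term by term:
  ∫_0^2 2*x^3 dx = 8;  ∫_0^2 2*x^2 dx = 16/3;  ∫_0^2 -2*x dx = -4;
  ∫_0^2 -2 dx = -4.
Sum: 8 + 16/3 − 4 − 4 = 16/3.
So LHS = 16/3.
∫_0^2 v(x) φ(x) dx = ∫_0^2 (2*x^3 - 2*x^2 - 4*x) dx. Term by term:
  ∫_0^2 2*x^3 dx = 8;  ∫_0^2 -2*x^2 dx = -16/3;  ∫_0^2 -4*x dx = -8.
Sum: 8 − 16/3 − 8 = -16/3.
So RHS = -∫_0^2 v(x) φ(x) dx = 16/3.
LHS = RHS, so the identity holds for this test φ.
Moreover u is smooth here and v(x) = u'(x) = -2*x - 2 pointwise, so the identity holds for every test function. Hence v is the weak derivative of u.


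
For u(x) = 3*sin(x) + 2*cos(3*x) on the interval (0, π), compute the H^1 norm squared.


||u||_{H^1(0,π)}^2 = 29*π

u'(x) = -6*sin(3*x) + 3*cos(x).
Expand u² and (u')² and integrate term by term on (0, π), using: for integers n ≥ 1, ∫_0^π sin²(nx) dx = ∫_0^π cos²(nx) dx = π/2; for n ≠ n', ∫_0^π sin(nx)sin(n'x) dx = ∫_0^π cos(nx)cos(n'x) dx = 0; and by product-to-sum, ∫_0^π sin(nx)cos(n'x) dx = ½∫_0^π [sin((n+n')x) + sin((n−n')x)] dx, which is 0 when n+n' is even and 2n/(n²−n'²) when n+n' is odd (it need not vanish on (0, π)).
  u² squared terms: (2)²·∫cos(3x)² dx = 4·π/2 = 2*π;  (3)²·∫sin(x)² dx = 9·π/2 = 9*π/2.
  u² cross terms: 2·(2)·(3)·∫cos(3x)·sin(x) dx = 12·(0) = 0.
  So ∫_0^π u² dx = 2*π + 9*π/2 + 0 = 13*π/2.
  (u')² squared terms: (-6)²·∫sin(3x)² dx = 36·π/2 = 18*π;  (3)²·∫cos(x)² dx = 9·π/2 = 9*π/2.
  (u')² cross terms: 2·(-6)·(3)·∫sin(3x)·cos(x) dx = -36·(0) = 0.
  So ∫_0^π (u')² dx = 18*π + 9*π/2 + 0 = 45*π/2.
||u||_{H^1}^2 = (13*π/2) + (45*π/2) = 29*π.


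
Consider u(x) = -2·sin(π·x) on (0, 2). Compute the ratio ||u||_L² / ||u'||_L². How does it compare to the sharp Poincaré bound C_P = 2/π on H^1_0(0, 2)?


||u||_L² / ||u'||_L² = 1/π < C_P = 2/π.

u(x) = -2·sin(π·x), so u'(x) = -2*π*cos(π*x).
Writing u(x) = A·sin(kπx/L) with A = -2 and k = 2, use ∫_0^L sin²(kπx/L) dx = L/2 and ∫_0^L cos²(kπx/L) dx = L/2.
u² = 4·sin²(π·x) and (u')² = 4*π^2·cos²(π·x), and each of sin², cos² integrates to L/2 = 1 over (0, 2).
∫_0^2 u² dx = 4, so ||u||_L² = 2.
∫_0^2 (u')² dx = 4*π^2, so ||u'||_L² = 2*π.
Ratio ||u||_L² / ||u'||_L² = 1/π.
Sharp Poincaré constant on H^1_0(0, 2) is C_P = L/π = 2/π, achieved by sin(π/2·x).
This is the k = 2 harmonic; the ratio L/(kπ) is strictly less than C_P = L/π, consistent with the sharp inequality ||u||_L² ≤ C_P ||u'||_L².


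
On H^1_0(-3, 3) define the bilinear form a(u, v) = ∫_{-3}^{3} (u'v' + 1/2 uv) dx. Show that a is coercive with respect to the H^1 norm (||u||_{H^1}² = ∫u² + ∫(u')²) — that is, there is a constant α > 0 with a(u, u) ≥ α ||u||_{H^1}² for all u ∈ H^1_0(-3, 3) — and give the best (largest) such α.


α = (π^2 + 18)/(π^2 + 36)

Coercivity of a(·,·) on H^1_0(-3, 3) means a(u, u) ≥ α ||u||_{H^1}² for every u ∈ H^1_0.
The interval has length L = 6, and Poincaré/coercivity depend only on L. Here a(u, u) = ∫(u')² + (1/2)·∫u².
Here 0 < c = 1/2 < 1. The condition a(u,u) ≥ α||u||_{H^1}² reads (1−α)∫(u')² ≥ (α−c)∫u². Any admissible α is ≤ 1 (rapidly oscillating u have ∫u²/∫(u')² → 0), and α = 1 would force 0 ≥ (1−c)∫u², impossible since c < 1; so 1−α > 0. By the sharp Poincaré inequality on H^1_0 of an interval of length L, ∫(u')² ≥ (π/L)²∫u² with equality for the first sine mode sin(π(x−x₀)/L) (x₀ the left endpoint), so the inequality holds for all u iff (1−α)(π/L)² ≥ α − c, i.e. α ≤ ((π/L)² + c)/((π/L)² + 1) = (1 + c(L/π)²)/(1 + (L/π)²). With (π/L)² = π^2/36 and c = 1/2, the largest admissible constant is α = ((π/L)² + c)/((π/L)² + 1).
Simplifying, α = (π^2 + 18)/(π^2 + 36).


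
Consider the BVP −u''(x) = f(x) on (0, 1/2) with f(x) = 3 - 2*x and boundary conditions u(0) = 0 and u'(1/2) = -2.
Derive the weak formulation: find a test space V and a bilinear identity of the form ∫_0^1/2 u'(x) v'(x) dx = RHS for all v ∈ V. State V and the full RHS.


V = {v ∈ H^1(0, 1/2) : v(0) = 0} (test functions vanish at x = 0 where u is specified); weak form: ∫_0^1/2 u'v' dx = ∫_0^1/2 (3 - 2*x) v dx − 2·v(1/2) for all v ∈ V.

Multiply both sides by a test function v and integrate from 0 to 1/2:
  ∫_0^1/2 −u''(x) v(x) dx = ∫_0^1/2 f(x) v(x) dx.
Integrate the LHS by parts once:
  ∫_0^1/2 −u'' v dx = −[u'(x) v(x)]_0^1/2 + ∫_0^1/2 u'(x) v'(x) dx.
Thus ∫_0^1/2 u'(x) v'(x) dx = ∫_0^1/2 f(x) v(x) dx + [u'(x) v(x)]_0^1/2.
Choose V so that boundary terms are either known or forced to vanish.
Mixed BC: u(0) = 0 (Dirichlet) and u'(1/2) = -2 (Neumann). Define V = {v ∈ H^1(0, 1/2) : v(0) = 0}. Then [u' v]_0^1/2 = u'(1/2)·v(1/2) − u'(0)·0 = − 2·v(1/2).
Weak formulation: find u (satisfying any essential BC) such that ∫_0^1/2 u'(x) v'(x) dx = ∫_0^1/2 f v dx − 2·v(1/2) for all v ∈ V (Dirichlet at 0 absorbed into V; Neumann datum at x = 1/2 contributes the boundary term).
Substituting f(x) = 3 - 2*x, the right-hand side is ∫_0^1/2 (3 - 2*x) v dx − 2·v(1/2).


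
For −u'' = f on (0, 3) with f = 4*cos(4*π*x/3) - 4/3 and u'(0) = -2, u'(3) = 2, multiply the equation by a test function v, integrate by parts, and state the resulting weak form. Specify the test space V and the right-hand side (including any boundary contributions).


V = H^1(0, 3) (v unrestricted at boundary; u is determined up to an additive constant); weak form: ∫_0^3 u'v' dx = ∫_0^3 (4*cos(4*π*x/3) - 4/3) v dx + 2·v(3) + 2·v(0) for all v ∈ V.

Multiply both sides by a test function v and integrate from 0 to 3:
  ∫_0^3 −u''(x) v(x) dx = ∫_0^3 f(x) v(x) dx.
Integrate the LHS by parts once:
  ∫_0^3 −u'' v dx = −[u'(x) v(x)]_0^3 + ∫_0^3 u'(x) v'(x) dx.
Thus ∫_0^3 u'(x) v'(x) dx = ∫_0^3 f(x) v(x) dx + [u'(x) v(x)]_0^3.
Choose V so that boundary terms are either known or forced to vanish.
u has inhomogeneous Neumann u'(0) = -2, u'(3) = 2. [u' v]_0^3 = (2)·v(3) − (-2)·v(0) = 2·v(3) + 2·v(0). Take V = H^1(0, 3); boundary term becomes part of RHS.
Weak formulation: find u (satisfying any essential BC) such that ∫_0^3 u'(x) v'(x) dx = ∫_0^3 f v dx + 2·v(3) + 2·v(0) for all v ∈ V (Neumann data are natural BCs: they enter the RHS as boundary terms).
Substituting f(x) = 4*cos(4*π*x/3) - 4/3, the right-hand side is ∫_0^3 (4*cos(4*π*x/3) - 4/3) v dx + 2·v(3) + 2·v(0).
Compatibility check (pure Neumann): taking v ≡ 1 ∈ V gives 0 = ∫_0^3 f dx + (2) − (-2), i.e. ∫_0^3 f dx must equal u'(0) − u'(3) = -4. Indeed ∫_0^3 (4*cos(4*π*x/3) - 4/3) dx = -4, so the data are compatible. The solution is then unique only up to an additive constant (fix it e.g. by requiring ∫_0^3 u dx = 0).


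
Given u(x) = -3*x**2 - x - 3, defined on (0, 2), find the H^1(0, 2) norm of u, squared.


||u||_{H^1}^2 = 4264/15

The H^1 norm (squared) on an interval (0, L) is
  ||u||_{H^1}^2 = ∫_0^L u(x)^2 dx + ∫_0^L u'(x)^2 dx.
Compute u'(x) = -6*x - 1.
Then u(x)^2 = 9*x**4 + 6*x**3 + 19*x**2 + 6*x + 9 and u'(x)^2 = 36*x**2 + 12*x + 1.
Integrate each monomial from 0 to 2 using ∫_0^2 c·x^n dx = c·2^(n+1)/(n+1):
  ∫_0^2 u(x)^2 dx = ∫_0^2 (9*x^4 + 6*x^3 + 19*x^2 + 6*x + 9) dx. Term by term:
    ∫_0^2 9*x^4 dx = 288/5;  ∫_0^2 6*x^3 dx = 24;  ∫_0^2 19*x^2 dx = 152/3;
    ∫_0^2 6*x dx = 12;  ∫_0^2 9 dx = 18.
  Sum: 288/5 + 24 + 152/3 + 12 + 18 = 2434/15.
  ∫_0^2 u'(x)^2 dx = ∫_0^2 (36*x^2 + 12*x + 1) dx. Term by term:
    ∫_0^2 36*x^2 dx = 96;  ∫_0^2 12*x dx = 24;  ∫_0^2 1 dx = 2.
  Sum: 96 + 24 + 2 = 122.
Adding: ||u||_{H^1}^2 = 2434/15 + 122 = 4264/15.


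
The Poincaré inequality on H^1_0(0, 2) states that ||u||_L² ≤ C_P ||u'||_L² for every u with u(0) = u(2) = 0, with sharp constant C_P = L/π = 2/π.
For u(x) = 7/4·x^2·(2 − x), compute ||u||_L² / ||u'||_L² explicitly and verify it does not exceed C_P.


||u||_L² / ||u'||_L² = sqrt(14)/7 < C_P = 2/π.

u(x) = 7/4·x^2·(2 − x), so u'(x) = 7*x*(4 - 3*x)/4.
u(x) = 7/4·x^2·(2 − x) vanishes at x = 0 and x = 2, so u ∈ H^1_0(0, 2). Differentiate via the product rule and integrate the resulting polynomials term by term.
  ∫_0^2 u² dx = ∫_0^2 (49*x^6/16 - 49*x^5/4 + 49*x^4/4) dx. Term by term:
    ∫_0^2 49*x^6/16 dx = 56;  ∫_0^2 -49*x^5/4 dx = -392/3;  ∫_0^2 49*x^4/4 dx = 392/5.
  Sum: 56 − 392/3 + 392/5 = 56/15.
  ∫_0^2 (u')² dx = ∫_0^2 (441*x^4/16 - 147*x^3/2 + 49*x^2) dx. Term by term:
    ∫_0^2 441*x^4/16 dx = 882/5;  ∫_0^2 -147*x^3/2 dx = -294;  ∫_0^2 49*x^2 dx = 392/3.
  Sum: 882/5 − 294 + 392/3 = 196/15.
∫_0^2 u² dx = 56/15, so ||u||_L² = 2*sqrt(210)/15.
∫_0^2 (u')² dx = 196/15, so ||u'||_L² = 14*sqrt(15)/15.
Ratio ||u||_L² / ||u'||_L² = sqrt(14)/7.
Sharp Poincaré constant on H^1_0(0, 2) is C_P = L/π = 2/π, achieved by sin(π/2·x).
A polynomial bump cannot attain the sharp Poincaré constant (only the first sine eigenfunction does), so the ratio is strictly less than C_P, consistent with ||u||_L² ≤ C_P ||u'||_L².


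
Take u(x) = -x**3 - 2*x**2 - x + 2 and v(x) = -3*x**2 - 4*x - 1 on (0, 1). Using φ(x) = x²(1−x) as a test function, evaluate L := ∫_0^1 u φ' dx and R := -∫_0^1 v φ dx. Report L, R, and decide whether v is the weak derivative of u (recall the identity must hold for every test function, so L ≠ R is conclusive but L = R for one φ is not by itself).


LHS = 23/60, RHS = 23/60. Yes, v = u' weakly.

u(x) = -x**3 - 2*x**2 - x + 2, classical derivative u'(x) = -3*x**2 - 4*x - 1.
φ(x) = x²(1−x), so φ'(x) = x*(2 - 3*x).
Note φ(0) = φ(1) = 0, so the boundary term u·φ vanishes.
LHS = ∫_0^1 u(x) φ'(x) dx = ∫_0^1 (3*x^5 + 4*x^4 - x^3 - 8*x^2 + 4*x) dx. Term by term:
  ∫_0^1 3*x^5 dx = 1/2;  ∫_0^1 4*x^4 dx = 4/5;  ∫_0^1 -x^3 dx = -1/4;
  ∫_0^1 -8*x^2 dx = -8/3;  ∫_0^1 4*x dx = 2.
Sum: 1/2 + 4/5 − 1/4 − 8/3 + 2 = 23/60.
So LHS = 23/60.
∫_0^1 v(x) φ(x) dx = ∫_0^1 (3*x^5 + x^4 - 3*x^3 - x^2) dx. Term by term:
  ∫_0^1 3*x^5 dx = 1/2;  ∫_0^1 x^4 dx = 1/5;  ∫_0^1 -3*x^3 dx = -3/4;
  ∫_0^1 -x^2 dx = -1/3.
Sum: 1/2 + 1/5 − 3/4 − 1/3 = -23/60.
So RHS = -∫_0^1 v(x) φ(x) dx = 23/60.
LHS = RHS, so the identity holds for this test φ.
Moreover u is smooth here and v(x) = u'(x) = -3*x**2 - 4*x - 1 pointwise, so the identity holds for every test function. Hence v is the weak derivative of u.


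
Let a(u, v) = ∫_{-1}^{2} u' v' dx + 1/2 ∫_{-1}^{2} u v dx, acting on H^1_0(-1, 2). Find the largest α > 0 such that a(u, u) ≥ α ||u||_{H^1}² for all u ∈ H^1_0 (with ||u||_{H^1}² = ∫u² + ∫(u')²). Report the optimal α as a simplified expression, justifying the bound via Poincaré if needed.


α = (9/2 + π^2)/(9 + π^2)

Coercivity of a(·,·) on H^1_0(-1, 2) means a(u, u) ≥ α ||u||_{H^1}² for every u ∈ H^1_0.
The interval has length L = 3, and Poincaré/coercivity depend only on L. Here a(u, u) = ∫(u')² + (1/2)·∫u².
Here 0 < c = 1/2 < 1. The condition a(u,u) ≥ α||u||_{H^1}² reads (1−α)∫(u')² ≥ (α−c)∫u². Any admissible α is ≤ 1 (rapidly oscillating u have ∫u²/∫(u')² → 0), and α = 1 would force 0 ≥ (1−c)∫u², impossible since c < 1; so 1−α > 0. By the sharp Poincaré inequality on H^1_0 of an interval of length L, ∫(u')² ≥ (π/L)²∫u² with equality for the first sine mode sin(π(x−x₀)/L) (x₀ the left endpoint), so the inequality holds for all u iff (1−α)(π/L)² ≥ α − c, i.e. α ≤ ((π/L)² + c)/((π/L)² + 1) = (1 + c(L/π)²)/(1 + (L/π)²). With (π/L)² = π^2/9 and c = 1/2, the largest admissible constant is α = ((π/L)² + c)/((π/L)² + 1).
Simplifying, α = (9/2 + π^2)/(9 + π^2).


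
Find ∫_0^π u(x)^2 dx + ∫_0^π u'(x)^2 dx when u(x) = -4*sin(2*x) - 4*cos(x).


||u||_{H^1(0,π)}^2 = 256/3 + 56*π

u'(x) = 4*sin(x) - 8*cos(2*x).
Expand u² and (u')² and integrate term by term on (0, π), using: for integers n ≥ 1, ∫_0^π sin²(nx) dx = ∫_0^π cos²(nx) dx = π/2; for n ≠ n', ∫_0^π sin(nx)sin(n'x) dx = ∫_0^π cos(nx)cos(n'x) dx = 0; and by product-to-sum, ∫_0^π sin(nx)cos(n'x) dx = ½∫_0^π [sin((n+n')x) + sin((n−n')x)] dx, which is 0 when n+n' is even and 2n/(n²−n'²) when n+n' is odd (it need not vanish on (0, π)).
  u² squared terms: (-4)²·∫cos(x)² dx = 16·π/2 = 8*π;  (-4)²·∫sin(2x)² dx = 16·π/2 = 8*π.
  u² cross terms: 2·(-4)·(-4)·∫cos(x)·sin(2x) dx = 32·(4/3) = 128/3.
  So ∫_0^π u² dx = 8*π + 8*π + 128/3 = 128/3 + 16*π.
  (u')² squared terms: (-8)²·∫cos(2x)² dx = 64·π/2 = 32*π;  (4)²·∫sin(x)² dx = 16·π/2 = 8*π.
  (u')² cross terms: 2·(-8)·(4)·∫cos(2x)·sin(x) dx = -64·(-2/3) = 128/3.
  So ∫_0^π (u')² dx = 32*π + 8*π + 128/3 = 128/3 + 40*π.
||u||_{H^1}^2 = (128/3 + 16*π) + (128/3 + 40*π) = 256/3 + 56*π.


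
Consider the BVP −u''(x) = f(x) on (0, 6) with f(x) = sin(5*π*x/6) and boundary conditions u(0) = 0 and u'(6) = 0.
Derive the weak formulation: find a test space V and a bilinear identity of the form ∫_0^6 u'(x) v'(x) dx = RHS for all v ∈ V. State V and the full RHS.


V = {v ∈ H^1(0, 6) : v(0) = 0} (test functions vanish at x = 0 where u is specified); weak form: ∫_0^6 u'v' dx = ∫_0^6 (sin(5*π*x/6)) v dx for all v ∈ V.

Multiply both sides by a test function v and integrate from 0 to 6:
  ∫_0^6 −u''(x) v(x) dx = ∫_0^6 f(x) v(x) dx.
Integrate the LHS by parts once:
  ∫_0^6 −u'' v dx = −[u'(x) v(x)]_0^6 + ∫_0^6 u'(x) v'(x) dx.
Thus ∫_0^6 u'(x) v'(x) dx = ∫_0^6 f(x) v(x) dx + [u'(x) v(x)]_0^6.
Choose V so that boundary terms are either known or forced to vanish.
Mixed BC: u(0) = 0 (Dirichlet) and u'(6) = 0 (Neumann). Define V = {v ∈ H^1(0, 6) : v(0) = 0}. Then [u' v]_0^6 = u'(6)·v(6) − u'(0)·0 = 0.
Weak formulation: find u (satisfying any essential BC) such that ∫_0^6 u'(x) v'(x) dx = ∫_0^6 f v dx for all v ∈ V (Dirichlet at 0 absorbed into V; the Neumann datum at x = 6 is zero, so no boundary term remains).
Substituting f(x) = sin(5*π*x/6), the right-hand side is ∫_0^6 (sin(5*π*x/6)) v dx.


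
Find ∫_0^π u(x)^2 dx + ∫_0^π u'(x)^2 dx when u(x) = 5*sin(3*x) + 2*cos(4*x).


||u||_{H^1(0,π)}^2 = -2040/7 + 159*π

u'(x) = -8*sin(4*x) + 15*cos(3*x).
Expand u² and (u')² and integrate term by term on (0, π), using: for integers n ≥ 1, ∫_0^π sin²(nx) dx = ∫_0^π cos²(nx) dx = π/2; for n ≠ n', ∫_0^π sin(nx)sin(n'x) dx = ∫_0^π cos(nx)cos(n'x) dx = 0; and by product-to-sum, ∫_0^π sin(nx)cos(n'x) dx = ½∫_0^π [sin((n+n')x) + sin((n−n')x)] dx, which is 0 when n+n' is even and 2n/(n²−n'²) when n+n' is odd (it need not vanish on (0, π)).
  u² squared terms: (2)²·∫cos(4x)² dx = 4·π/2 = 2*π;  (5)²·∫sin(3x)² dx = 25·π/2 = 25*π/2.
  u² cross terms: 2·(2)·(5)·∫cos(4x)·sin(3x) dx = 20·(-6/7) = -120/7.
  So ∫_0^π u² dx = 2*π + 25*π/2 − 120/7 = -120/7 + 29*π/2.
  (u')² squared terms: (-8)²·∫sin(4x)² dx = 64·π/2 = 32*π;  (15)²·∫cos(3x)² dx = 225·π/2 = 225*π/2.
  (u')² cross terms: 2·(-8)·(15)·∫sin(4x)·cos(3x) dx = -240·(8/7) = -1920/7.
  So ∫_0^π (u')² dx = 32*π + 225*π/2 − 1920/7 = -1920/7 + 289*π/2.
||u||_{H^1}^2 = (-120/7 + 29*π/2) + (-1920/7 + 289*π/2) = -2040/7 + 159*π.


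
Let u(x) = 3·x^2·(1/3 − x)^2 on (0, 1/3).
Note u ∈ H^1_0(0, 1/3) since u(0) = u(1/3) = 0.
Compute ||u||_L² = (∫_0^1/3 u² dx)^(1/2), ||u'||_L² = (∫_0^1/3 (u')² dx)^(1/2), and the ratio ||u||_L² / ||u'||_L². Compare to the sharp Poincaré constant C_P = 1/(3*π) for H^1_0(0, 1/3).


||u||_L² / ||u'||_L² = sqrt(3)/18 < C_P = 1/(3*π).

u(x) = 3·x^2·(1/3 − x)^2, so u'(x) = 2*x*(3*x - 1)*(6*x - 1)/3.
u(x) = 3·x^2·(1/3 − x)^2 vanishes at x = 0 and x = 1/3, so u ∈ H^1_0(0, 1/3). Differentiate via the product rule and integrate the resulting polynomials term by term.
  ∫_0^1/3 u² dx = ∫_0^1/3 (9*x^8 - 12*x^7 + 6*x^6 - 4*x^5/3 + x^4/9) dx. Term by term:
    ∫_0^1/3 9*x^8 dx = 1/19683;  ∫_0^1/3 -12*x^7 dx = -1/4374;  ∫_0^1/3 6*x^6 dx = 2/5103;
    ∫_0^1/3 -4*x^5/3 dx = -2/6561;  ∫_0^1/3 x^4/9 dx = 1/10935.
  Sum: 1/19683 − 1/4374 + 2/5103 − 2/6561 + 1/10935 = 1/1377810.
  ∫_0^1/3 (u')² dx = ∫_0^1/3 (144*x^6 - 144*x^5 + 52*x^4 - 8*x^3 + 4*x^2/9) dx. Term by term:
    ∫_0^1/3 144*x^6 dx = 16/1701;  ∫_0^1/3 -144*x^5 dx = -8/243;  ∫_0^1/3 52*x^4 dx = 52/1215;
    ∫_0^1/3 -8*x^3 dx = -2/81;  ∫_0^1/3 4*x^2/9 dx = 4/729.
  Sum: 16/1701 − 8/243 + 52/1215 − 2/81 + 4/729 = 2/25515.
∫_0^1/3 u² dx = 1/1377810, so ||u||_L² = sqrt(210)/17010.
∫_0^1/3 (u')² dx = 2/25515, so ||u'||_L² = sqrt(70)/945.
Ratio ||u||_L² / ||u'||_L² = sqrt(3)/18.
Sharp Poincaré constant on H^1_0(0, 1/3) is C_P = L/π = 1/(3*π), achieved by sin(3*π·x).
A polynomial bump cannot attain the sharp Poincaré constant (only the first sine eigenfunction does), so the ratio is strictly less than C_P, consistent with ||u||_L² ≤ C_P ||u'||_L².
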